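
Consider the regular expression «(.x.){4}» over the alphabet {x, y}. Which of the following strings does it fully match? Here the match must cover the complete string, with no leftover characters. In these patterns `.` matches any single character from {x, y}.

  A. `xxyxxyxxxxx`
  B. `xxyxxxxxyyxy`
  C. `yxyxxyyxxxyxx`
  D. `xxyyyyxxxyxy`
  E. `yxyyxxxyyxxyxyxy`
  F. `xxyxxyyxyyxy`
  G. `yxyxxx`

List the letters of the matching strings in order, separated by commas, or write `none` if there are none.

A → no match
B → match
C → no match
D → no match
E → no match
F → match
G → no match

B, F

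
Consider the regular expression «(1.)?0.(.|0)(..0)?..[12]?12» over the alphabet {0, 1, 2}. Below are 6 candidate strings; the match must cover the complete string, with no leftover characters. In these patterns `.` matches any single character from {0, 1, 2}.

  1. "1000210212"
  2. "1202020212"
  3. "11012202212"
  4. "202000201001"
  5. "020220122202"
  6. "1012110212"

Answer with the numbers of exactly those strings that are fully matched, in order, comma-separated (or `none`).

1 → match
2 → match
3 → no match
4 → no match — must end with "12"
5 → no match — must end with "12"
6 → no match

1, 2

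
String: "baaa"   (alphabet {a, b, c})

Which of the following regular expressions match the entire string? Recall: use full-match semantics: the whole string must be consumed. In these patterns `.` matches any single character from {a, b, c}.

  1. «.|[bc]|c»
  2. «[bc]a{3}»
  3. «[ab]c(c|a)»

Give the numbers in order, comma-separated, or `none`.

1 → no match
2 → match
3 → no match

2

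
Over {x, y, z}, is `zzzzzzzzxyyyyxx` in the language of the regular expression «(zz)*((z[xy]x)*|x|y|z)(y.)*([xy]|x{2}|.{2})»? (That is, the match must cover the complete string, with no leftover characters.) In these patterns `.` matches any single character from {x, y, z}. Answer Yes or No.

Yes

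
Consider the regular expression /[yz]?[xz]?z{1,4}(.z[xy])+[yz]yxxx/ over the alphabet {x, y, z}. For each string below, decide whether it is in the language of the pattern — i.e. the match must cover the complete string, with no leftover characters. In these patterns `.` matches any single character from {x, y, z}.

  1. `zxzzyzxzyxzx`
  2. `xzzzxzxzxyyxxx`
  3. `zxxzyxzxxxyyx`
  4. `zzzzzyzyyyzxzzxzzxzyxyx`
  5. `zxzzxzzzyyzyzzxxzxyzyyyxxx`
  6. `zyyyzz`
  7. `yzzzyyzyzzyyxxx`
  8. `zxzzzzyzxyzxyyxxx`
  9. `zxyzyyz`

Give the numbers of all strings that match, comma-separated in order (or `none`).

8

1 → no match — must end with `yxxx`
2 → no match
3 → no match — must end with `yxxx`
4 → no match — must end with `yxxx`
5 → no match
6 → no match — must end with `yxxx`
7 → no match
8 → match
9 → no match — must end with `yxxx`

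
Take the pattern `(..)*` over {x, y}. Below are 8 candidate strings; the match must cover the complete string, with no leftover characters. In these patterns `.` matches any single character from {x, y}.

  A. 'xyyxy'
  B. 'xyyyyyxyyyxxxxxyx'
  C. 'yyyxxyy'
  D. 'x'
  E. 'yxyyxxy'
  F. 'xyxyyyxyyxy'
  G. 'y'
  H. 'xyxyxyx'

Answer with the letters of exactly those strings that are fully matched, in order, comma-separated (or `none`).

none

A. 'xyyxy' → no match
B → no match
C. 'yyyxxyy' → no match
D. 'x' → no match
E. 'yxyyxxy' → no match
F. 'xyxyyyxyyxy' → no match
G. 'y' → no match
H. 'xyxyxyx' → no match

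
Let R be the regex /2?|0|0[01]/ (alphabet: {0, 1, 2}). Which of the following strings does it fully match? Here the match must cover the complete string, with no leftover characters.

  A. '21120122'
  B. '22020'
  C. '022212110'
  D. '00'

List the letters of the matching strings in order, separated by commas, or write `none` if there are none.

A → no match
B → no match
C → no match
D → match

D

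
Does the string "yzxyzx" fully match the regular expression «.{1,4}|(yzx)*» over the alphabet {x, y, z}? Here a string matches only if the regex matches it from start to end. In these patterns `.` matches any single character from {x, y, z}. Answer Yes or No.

Yes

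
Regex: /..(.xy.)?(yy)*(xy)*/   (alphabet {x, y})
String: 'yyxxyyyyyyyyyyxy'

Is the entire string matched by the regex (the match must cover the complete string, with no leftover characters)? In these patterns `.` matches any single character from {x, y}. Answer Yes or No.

Yes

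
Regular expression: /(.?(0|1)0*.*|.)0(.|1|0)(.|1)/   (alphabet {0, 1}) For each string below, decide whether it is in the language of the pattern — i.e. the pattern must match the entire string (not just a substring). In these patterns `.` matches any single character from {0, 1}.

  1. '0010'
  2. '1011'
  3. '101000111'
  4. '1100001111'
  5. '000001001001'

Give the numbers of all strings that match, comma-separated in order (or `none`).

1 → match
2 → match
3 → no match
4 → no match
5 → match

1, 2, 5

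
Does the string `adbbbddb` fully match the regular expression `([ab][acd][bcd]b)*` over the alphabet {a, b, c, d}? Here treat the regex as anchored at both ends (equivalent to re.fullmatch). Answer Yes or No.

Yes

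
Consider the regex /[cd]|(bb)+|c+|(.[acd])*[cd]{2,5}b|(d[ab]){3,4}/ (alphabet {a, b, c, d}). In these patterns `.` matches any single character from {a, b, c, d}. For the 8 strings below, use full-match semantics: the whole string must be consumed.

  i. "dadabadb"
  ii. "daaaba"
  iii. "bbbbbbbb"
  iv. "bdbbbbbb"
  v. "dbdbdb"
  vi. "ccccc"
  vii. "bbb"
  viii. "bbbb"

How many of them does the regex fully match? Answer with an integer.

i → no match
ii → no match
iii → match
iv → no match
v → match
vi → match
vii → no match
viii → match
Total matched: 4

4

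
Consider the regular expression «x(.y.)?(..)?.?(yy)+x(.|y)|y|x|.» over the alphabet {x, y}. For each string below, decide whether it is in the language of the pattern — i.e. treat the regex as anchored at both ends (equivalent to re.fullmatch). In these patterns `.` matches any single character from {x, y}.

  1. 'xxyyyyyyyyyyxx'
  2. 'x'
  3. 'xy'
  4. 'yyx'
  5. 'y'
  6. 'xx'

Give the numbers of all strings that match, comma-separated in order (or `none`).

1, 2, 5

1 → match
2. 'x' → match
3. 'xy' → no match
4. 'yyx' → no match
5. 'y' → match
6. 'xx' → no match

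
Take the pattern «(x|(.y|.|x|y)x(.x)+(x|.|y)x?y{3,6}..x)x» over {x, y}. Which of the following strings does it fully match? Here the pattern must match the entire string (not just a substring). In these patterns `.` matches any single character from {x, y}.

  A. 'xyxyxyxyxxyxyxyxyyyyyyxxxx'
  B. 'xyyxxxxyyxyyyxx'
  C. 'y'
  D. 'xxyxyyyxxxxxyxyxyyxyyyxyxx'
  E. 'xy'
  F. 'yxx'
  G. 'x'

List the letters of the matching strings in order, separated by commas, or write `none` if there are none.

none

A → no match
B → no match
C → no match — must end with 'xx'
D → no match
E → no match — must end with 'xx'
F → no match
G → no match — must end with 'xx'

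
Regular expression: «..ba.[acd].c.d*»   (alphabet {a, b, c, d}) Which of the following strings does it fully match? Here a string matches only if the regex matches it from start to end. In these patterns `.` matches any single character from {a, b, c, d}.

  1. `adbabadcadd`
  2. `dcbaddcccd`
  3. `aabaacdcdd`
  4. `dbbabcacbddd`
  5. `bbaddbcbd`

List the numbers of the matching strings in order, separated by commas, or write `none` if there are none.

1, 2, 3, 4

1 → match
2 → match
3 → match
4 → match
5 → no match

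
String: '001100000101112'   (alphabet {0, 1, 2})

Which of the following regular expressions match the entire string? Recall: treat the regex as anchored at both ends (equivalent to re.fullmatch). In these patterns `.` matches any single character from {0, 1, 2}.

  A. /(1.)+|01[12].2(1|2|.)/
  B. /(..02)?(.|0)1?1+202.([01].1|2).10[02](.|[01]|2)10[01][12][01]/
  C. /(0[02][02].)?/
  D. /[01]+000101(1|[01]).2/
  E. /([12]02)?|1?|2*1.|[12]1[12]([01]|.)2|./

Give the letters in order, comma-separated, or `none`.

D

A → no match
B → no match
C → no match
D → match
E → no match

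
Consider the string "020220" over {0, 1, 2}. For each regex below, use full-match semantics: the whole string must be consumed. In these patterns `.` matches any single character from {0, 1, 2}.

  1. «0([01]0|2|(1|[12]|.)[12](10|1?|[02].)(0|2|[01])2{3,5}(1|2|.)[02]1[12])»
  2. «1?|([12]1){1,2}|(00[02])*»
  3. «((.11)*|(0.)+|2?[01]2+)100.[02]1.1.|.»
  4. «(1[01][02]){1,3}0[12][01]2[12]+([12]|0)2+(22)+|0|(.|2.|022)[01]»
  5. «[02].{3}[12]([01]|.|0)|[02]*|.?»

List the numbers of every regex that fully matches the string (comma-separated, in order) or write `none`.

1 → no match
2 → no match
3 → no match
4 → no match
5 → match

5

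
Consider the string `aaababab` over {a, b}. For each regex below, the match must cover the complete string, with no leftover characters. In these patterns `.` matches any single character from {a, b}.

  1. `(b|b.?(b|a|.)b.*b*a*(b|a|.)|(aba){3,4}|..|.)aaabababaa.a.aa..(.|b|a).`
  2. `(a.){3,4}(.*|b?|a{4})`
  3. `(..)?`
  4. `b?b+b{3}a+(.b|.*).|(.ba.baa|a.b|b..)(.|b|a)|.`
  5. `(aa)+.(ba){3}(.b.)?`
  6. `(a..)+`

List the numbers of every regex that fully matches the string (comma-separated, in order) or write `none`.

2

1 → no match
2 → match
3 → no match
4 → no match
5 → no match
6 → no match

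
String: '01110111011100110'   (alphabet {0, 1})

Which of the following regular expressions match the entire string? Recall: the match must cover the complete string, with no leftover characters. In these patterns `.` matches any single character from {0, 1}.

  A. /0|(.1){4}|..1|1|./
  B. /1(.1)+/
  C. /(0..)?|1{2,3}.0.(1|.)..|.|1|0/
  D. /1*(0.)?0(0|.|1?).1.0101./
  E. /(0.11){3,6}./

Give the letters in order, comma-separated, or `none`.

E

A → no match
B → no match — must start with '1'
C → no match
D → no match
E → match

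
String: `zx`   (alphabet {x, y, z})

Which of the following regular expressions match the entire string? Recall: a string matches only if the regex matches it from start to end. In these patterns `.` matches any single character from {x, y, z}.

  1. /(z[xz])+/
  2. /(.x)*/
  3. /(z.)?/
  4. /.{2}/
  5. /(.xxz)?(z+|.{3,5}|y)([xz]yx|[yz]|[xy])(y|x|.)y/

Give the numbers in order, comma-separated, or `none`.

1 → match
2 → match
3 → match
4 → match
5 → no match — must end with `y`

1, 2, 3, 4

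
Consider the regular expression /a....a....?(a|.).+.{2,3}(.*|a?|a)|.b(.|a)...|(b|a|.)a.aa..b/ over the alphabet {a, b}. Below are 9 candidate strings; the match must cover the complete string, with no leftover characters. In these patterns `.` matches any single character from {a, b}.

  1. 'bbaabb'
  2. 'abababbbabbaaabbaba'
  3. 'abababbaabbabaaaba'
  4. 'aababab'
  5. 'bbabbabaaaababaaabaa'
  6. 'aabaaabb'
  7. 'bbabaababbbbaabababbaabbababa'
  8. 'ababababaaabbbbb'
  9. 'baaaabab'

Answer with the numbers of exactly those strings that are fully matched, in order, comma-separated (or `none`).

1 → match
2 → no match
3 → no match
4 → no match
5 → no match
6 → match
7 → no match
8 → no match
9 → match

1, 6, 9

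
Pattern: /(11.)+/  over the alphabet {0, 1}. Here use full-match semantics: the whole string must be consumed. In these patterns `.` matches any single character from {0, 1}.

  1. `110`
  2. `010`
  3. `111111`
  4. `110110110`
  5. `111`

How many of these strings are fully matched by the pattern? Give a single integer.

1 → match
2 → no match — must start with `11`
3 → match
4 → match
5 → match
Total matched: 4

4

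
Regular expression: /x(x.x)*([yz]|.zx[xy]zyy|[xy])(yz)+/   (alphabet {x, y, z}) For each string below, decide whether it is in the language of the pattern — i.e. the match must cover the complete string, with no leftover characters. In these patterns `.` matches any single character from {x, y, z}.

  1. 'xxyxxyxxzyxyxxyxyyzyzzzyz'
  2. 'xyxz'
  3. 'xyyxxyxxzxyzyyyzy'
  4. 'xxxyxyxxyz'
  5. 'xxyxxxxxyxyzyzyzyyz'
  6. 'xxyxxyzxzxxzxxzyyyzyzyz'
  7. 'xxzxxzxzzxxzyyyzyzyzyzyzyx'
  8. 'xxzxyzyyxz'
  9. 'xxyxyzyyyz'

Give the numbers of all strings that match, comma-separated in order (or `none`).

1 → no match
2. 'xyxz' → no match — must end with 'yz'
3 → no match — must end with 'yz'
4. 'xxxyxyxxyz' → no match
5 → no match
6 → no match
7 → no match — must end with 'yz'
8. 'xxzxyzyyxz' → no match — must end with 'yz'
9. 'xxyxyzyyyz' → no match

none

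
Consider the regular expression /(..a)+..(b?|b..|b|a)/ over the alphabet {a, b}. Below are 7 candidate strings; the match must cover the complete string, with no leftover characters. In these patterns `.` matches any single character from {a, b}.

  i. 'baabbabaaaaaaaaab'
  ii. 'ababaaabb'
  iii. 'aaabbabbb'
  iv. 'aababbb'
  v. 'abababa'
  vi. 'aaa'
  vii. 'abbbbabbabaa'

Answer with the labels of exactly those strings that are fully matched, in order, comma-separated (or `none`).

i → match
ii → match
iii → match
iv → no match
v → no match
vi → no match
vii → no match

i, ii, iii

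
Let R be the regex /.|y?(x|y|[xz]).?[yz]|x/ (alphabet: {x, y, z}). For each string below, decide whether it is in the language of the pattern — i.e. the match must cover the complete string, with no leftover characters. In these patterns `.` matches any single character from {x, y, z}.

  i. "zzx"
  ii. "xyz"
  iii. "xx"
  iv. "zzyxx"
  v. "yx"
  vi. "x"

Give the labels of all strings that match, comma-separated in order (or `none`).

ii, vi

i → no match
ii → match
iii → no match
iv → no match
v → no match
vi → match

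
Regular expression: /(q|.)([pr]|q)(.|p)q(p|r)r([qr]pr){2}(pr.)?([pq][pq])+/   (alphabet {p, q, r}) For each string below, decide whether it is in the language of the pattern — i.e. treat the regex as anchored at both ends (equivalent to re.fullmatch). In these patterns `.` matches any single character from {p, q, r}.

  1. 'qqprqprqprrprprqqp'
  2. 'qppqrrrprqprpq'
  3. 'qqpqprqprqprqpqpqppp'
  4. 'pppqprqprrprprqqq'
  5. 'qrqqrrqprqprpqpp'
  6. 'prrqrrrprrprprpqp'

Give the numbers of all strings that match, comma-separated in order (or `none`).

2, 3, 4, 5, 6

1 → no match
2 → match
3 → match
4 → match
5 → match
6 → match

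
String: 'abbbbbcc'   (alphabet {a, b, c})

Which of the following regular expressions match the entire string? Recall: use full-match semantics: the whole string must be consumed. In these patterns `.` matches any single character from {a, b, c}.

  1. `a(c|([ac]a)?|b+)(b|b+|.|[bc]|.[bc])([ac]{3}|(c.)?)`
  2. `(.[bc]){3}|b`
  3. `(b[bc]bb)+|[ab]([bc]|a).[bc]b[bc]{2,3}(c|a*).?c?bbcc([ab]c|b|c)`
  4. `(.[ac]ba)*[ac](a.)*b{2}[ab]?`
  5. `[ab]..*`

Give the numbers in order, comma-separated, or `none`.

1, 5

1 → match
2 → no match
3 → no match
4 → no match
5 → match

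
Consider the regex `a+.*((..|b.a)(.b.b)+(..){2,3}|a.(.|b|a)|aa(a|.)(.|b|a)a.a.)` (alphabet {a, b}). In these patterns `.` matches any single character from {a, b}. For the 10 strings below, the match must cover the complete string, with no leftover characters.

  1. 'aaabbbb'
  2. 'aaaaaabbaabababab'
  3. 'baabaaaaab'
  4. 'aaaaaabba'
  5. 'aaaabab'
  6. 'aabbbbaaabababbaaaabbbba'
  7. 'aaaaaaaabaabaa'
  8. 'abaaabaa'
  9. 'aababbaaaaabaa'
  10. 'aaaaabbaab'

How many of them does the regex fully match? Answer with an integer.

4

1 → no match
2 → match
3 → no match — must start with 'a'
4 → no match
5 → no match
6 → no match
7 → match
8 → no match
9 → match
10 → match
Total matched: 4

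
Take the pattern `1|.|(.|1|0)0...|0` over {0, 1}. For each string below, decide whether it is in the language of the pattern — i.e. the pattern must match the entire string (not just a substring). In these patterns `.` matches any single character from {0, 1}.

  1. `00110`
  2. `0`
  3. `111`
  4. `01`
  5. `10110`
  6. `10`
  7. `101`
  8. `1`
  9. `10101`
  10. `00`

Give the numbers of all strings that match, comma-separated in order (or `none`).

1, 2, 5, 8, 9

1. `00110` → match
2. `0` → match
3. `111` → no match
4. `01` → no match
5. `10110` → match
6. `10` → no match
7. `101` → no match
8. `1` → match
9. `10101` → match
10. `00` → no match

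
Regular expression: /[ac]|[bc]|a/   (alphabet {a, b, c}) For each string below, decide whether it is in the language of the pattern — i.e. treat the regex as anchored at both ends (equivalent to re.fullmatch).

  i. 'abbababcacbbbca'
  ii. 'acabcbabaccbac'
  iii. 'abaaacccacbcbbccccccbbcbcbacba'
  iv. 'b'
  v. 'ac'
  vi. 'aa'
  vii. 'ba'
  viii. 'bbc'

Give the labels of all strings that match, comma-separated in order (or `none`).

i → no match
ii → no match
iii → no match
iv. 'b' → match
v. 'ac' → no match
vi. 'aa' → no match
vii. 'ba' → no match
viii. 'bbc' → no match

iv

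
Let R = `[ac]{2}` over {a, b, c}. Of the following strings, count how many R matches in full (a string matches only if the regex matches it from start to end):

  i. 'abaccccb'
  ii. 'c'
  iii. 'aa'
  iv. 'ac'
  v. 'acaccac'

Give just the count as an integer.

i → no match
ii → no match
iii → match
iv → match
v → no match
Total matched: 2

2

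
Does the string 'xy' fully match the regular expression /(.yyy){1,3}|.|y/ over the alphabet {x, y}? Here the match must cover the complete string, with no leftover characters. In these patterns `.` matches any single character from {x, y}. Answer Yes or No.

No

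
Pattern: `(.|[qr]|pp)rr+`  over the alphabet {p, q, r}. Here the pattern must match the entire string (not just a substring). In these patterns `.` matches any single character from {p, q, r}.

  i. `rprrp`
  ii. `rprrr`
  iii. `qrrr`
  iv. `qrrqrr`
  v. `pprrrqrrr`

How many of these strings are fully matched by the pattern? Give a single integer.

i → no match — must end with `r`
ii → no match
iii → match
iv → no match
v → no match
Total matched: 1

1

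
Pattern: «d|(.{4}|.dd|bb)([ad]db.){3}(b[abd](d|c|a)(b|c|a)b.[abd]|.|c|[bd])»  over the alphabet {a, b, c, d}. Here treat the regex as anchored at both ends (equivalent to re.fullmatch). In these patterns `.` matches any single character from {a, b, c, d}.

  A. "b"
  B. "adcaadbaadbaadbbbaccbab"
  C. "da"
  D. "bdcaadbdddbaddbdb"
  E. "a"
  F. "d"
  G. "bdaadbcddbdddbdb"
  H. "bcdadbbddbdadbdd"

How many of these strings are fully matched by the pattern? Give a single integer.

A → no match
B → match
C → no match
D → match
E → no match
F → match
G → no match
H → no match
Total matched: 3

3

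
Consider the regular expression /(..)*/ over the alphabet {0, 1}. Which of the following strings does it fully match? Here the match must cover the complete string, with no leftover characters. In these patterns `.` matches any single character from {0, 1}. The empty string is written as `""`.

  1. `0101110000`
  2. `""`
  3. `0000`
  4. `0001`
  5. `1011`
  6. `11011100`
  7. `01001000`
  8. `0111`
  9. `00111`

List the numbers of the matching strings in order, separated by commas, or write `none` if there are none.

1, 2, 3, 4, 5, 6, 7, 8

1. `0101110000` → match
2. `""` → match
3. `0000` → match
4. `0001` → match
5. `1011` → match
6. `11011100` → match
7. `01001000` → match
8. `0111` → match
9. `00111` → no match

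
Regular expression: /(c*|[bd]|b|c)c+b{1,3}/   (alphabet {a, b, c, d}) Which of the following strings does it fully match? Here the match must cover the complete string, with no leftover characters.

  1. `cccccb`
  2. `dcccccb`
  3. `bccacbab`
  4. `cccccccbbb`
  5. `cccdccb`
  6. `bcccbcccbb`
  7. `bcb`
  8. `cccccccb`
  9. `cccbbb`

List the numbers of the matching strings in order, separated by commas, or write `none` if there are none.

1, 2, 4, 7, 8, 9

1 → match
2 → match
3 → no match
4 → match
5 → no match
6 → no match
7 → match
8 → match
9 → match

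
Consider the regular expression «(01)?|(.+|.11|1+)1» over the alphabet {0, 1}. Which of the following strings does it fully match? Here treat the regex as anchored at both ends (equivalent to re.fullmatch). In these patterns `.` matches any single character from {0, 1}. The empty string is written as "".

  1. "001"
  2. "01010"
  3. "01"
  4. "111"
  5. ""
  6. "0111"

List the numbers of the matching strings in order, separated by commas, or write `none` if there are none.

1, 3, 4, 5, 6

1 → match
2 → no match
3 → match
4 → match
5 → match
6 → match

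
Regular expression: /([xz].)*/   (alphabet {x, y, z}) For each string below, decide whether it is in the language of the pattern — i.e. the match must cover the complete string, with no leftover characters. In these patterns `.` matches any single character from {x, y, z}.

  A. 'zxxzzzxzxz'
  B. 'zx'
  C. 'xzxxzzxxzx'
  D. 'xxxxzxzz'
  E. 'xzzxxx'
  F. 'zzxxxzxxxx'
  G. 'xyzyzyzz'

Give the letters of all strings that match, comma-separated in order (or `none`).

A, B, C, D, E, F, G

A → match
B → match
C → match
D → match
E → match
F → match
G → match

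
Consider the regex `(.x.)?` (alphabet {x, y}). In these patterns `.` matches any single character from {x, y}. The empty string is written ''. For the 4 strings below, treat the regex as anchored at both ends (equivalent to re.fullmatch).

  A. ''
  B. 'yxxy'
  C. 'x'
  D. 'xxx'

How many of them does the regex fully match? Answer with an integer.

2

A → match
B → no match
C → no match
D → match
Total matched: 2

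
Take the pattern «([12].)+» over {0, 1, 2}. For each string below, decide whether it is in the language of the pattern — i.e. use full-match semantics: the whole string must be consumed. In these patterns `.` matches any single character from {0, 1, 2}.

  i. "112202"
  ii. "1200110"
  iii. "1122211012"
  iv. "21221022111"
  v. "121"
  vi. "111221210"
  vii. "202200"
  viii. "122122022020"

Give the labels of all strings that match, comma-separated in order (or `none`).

iii

i → no match
ii → no match
iii → match
iv → no match
v → no match
vi → no match
vii → no match
viii → no match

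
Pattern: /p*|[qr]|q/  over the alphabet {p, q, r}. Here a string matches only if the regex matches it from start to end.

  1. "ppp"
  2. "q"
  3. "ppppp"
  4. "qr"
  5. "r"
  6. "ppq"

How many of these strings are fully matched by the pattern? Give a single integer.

1 → match
2 → match
3 → match
4 → no match
5 → match
6 → no match
Total matched: 4

4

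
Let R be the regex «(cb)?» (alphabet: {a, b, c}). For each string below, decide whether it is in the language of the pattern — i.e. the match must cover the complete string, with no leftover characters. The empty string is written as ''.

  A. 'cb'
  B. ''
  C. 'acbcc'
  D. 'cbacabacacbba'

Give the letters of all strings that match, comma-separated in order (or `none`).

A, B

A. 'cb' → match
B. '' → match
C. 'acbcc' → no match
D → no match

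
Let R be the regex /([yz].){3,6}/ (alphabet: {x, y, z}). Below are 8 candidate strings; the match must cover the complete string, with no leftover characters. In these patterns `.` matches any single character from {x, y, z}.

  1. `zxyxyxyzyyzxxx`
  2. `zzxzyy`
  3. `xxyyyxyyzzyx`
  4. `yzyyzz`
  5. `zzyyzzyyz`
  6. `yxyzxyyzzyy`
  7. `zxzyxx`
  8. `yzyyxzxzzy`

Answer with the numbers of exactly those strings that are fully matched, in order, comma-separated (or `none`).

4

1 → no match
2 → no match
3 → no match
4 → match
5 → no match
6 → no match
7 → no match
8 → no match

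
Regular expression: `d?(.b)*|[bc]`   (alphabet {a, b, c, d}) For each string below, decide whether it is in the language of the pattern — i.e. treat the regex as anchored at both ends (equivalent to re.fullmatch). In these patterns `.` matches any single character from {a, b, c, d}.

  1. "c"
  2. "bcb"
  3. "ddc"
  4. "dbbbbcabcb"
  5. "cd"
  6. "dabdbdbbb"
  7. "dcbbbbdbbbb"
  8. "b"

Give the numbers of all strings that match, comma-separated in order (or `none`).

1, 6, 8

1 → match
2 → no match
3 → no match
4 → no match
5 → no match
6 → match
7 → no match
8 → match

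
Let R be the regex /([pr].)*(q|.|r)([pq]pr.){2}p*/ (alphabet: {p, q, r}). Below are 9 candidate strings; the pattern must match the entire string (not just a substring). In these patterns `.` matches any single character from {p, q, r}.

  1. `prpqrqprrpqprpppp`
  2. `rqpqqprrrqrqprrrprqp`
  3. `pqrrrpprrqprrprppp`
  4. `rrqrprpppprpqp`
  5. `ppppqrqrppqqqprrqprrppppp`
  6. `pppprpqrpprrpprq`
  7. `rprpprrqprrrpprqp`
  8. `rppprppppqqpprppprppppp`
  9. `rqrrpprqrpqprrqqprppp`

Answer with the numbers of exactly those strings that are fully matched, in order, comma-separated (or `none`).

8

1 → no match
2 → no match
3 → no match
4 → no match
5 → no match
6 → no match
7 → no match
8 → match
9 → no match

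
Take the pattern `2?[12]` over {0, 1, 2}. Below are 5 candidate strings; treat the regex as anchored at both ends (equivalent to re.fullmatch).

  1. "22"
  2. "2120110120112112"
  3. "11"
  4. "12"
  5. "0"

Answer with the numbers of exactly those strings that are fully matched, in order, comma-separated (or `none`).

1 → match
2 → no match
3 → no match
4 → no match
5 → no match

1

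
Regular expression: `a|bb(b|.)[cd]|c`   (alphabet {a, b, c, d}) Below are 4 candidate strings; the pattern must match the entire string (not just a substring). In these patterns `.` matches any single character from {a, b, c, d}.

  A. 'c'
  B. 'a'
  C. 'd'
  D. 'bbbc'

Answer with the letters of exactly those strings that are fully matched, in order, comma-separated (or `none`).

A, B, D

A → match
B → match
C → no match
D → match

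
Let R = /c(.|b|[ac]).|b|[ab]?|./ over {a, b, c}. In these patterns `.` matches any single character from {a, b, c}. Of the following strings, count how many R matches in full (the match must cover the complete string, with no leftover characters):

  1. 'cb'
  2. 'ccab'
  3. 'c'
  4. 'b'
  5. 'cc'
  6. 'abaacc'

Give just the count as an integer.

1. 'cb' → no match
2. 'ccab' → no match
3. 'c' → match
4. 'b' → match
5. 'cc' → no match
6. 'abaacc' → no match
Total matched: 2

2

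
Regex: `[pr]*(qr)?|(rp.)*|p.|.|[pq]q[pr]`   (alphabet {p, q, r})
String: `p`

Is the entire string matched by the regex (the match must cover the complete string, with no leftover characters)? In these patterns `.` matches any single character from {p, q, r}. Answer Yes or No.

Yes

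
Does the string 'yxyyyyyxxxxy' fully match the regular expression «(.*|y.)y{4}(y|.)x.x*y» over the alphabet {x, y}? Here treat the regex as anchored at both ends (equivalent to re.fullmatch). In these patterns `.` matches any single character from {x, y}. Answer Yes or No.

Yes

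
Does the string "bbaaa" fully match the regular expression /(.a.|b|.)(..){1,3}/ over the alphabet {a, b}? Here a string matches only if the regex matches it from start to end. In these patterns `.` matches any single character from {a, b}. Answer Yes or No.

Yes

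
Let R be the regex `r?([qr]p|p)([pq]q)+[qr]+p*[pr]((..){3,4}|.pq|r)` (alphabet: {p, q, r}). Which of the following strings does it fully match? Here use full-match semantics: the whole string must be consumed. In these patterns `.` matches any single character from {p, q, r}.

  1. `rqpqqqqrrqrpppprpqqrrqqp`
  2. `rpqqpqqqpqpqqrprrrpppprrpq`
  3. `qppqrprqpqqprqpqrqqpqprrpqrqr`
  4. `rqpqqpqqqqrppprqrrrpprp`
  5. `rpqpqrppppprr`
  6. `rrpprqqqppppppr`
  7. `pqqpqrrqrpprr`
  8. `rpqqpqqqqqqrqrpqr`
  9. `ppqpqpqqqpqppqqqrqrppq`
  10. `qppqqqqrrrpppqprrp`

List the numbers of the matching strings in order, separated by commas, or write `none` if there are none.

1 → match
2 → no match
3 → no match
4 → match
5 → no match
6 → no match
7 → match
8 → no match
9 → no match
10 → match

1, 4, 7, 10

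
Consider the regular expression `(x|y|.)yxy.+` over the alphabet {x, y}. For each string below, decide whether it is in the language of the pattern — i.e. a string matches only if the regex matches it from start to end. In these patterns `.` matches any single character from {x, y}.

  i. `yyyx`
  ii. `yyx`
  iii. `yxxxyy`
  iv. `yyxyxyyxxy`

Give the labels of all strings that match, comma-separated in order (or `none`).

i. `yyyx` → no match
ii. `yyx` → no match
iii. `yxxxyy` → no match
iv. `yyxyxyyxxy` → match

iv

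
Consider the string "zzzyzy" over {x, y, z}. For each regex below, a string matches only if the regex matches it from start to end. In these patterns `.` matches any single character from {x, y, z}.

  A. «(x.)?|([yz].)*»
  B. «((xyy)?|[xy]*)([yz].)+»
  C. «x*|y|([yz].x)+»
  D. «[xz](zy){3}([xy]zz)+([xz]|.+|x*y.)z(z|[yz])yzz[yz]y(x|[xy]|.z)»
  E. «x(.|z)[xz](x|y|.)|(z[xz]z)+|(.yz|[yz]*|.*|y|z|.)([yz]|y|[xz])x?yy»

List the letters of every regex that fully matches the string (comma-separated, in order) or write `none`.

A, B

A → match
B → match
C → no match
D → no match
E → no match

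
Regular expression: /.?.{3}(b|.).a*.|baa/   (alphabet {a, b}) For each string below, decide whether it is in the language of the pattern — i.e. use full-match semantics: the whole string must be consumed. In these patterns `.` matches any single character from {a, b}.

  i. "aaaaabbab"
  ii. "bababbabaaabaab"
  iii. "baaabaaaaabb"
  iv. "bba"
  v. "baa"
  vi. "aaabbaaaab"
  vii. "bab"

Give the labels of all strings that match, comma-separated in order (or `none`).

i → no match
ii → no match
iii → no match
iv → no match
v → match
vi → match
vii → no match

v, vi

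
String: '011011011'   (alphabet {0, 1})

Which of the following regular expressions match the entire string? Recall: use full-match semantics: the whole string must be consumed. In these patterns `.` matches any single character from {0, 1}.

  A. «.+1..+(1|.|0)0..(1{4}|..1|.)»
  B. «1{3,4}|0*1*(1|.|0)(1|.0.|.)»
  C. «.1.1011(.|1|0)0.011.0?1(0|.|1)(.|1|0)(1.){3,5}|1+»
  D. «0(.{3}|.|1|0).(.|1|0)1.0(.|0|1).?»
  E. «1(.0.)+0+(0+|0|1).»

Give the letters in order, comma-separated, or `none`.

D

A → no match
B → no match
C → no match
D → match
E → no match — must start with '1'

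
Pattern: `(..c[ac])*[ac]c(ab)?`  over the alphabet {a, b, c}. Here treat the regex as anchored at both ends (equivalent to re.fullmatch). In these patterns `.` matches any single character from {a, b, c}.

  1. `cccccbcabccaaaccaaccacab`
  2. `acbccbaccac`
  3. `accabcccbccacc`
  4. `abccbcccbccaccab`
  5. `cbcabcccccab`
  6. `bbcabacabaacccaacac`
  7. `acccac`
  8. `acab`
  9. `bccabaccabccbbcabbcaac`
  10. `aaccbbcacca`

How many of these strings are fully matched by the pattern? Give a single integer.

1 → match
2 → no match
3 → match
4 → match
5 → match
6 → no match
7 → match
8 → match
9 → match
10 → no match
Total matched: 7

7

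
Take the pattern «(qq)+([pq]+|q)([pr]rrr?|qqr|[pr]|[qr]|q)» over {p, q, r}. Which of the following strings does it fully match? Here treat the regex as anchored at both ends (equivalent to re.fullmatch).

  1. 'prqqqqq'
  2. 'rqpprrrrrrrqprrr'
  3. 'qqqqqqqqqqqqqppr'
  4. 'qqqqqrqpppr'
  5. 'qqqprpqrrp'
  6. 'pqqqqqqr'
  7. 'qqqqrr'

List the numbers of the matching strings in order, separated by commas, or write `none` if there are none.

3

1 → no match — must start with 'qq'
2 → no match — must start with 'qq'
3 → match
4 → no match
5 → no match
6 → no match — must start with 'qq'
7 → no match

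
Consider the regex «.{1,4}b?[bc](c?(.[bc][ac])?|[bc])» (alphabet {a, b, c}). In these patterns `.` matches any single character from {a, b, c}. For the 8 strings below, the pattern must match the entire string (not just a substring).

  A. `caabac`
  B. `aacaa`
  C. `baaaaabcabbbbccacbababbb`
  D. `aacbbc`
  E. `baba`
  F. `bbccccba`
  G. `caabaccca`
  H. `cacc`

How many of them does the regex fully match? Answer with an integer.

3

A → no match
B → no match
C → no match
D → match
E → no match
F → match
G → no match
H → match
Total matched: 3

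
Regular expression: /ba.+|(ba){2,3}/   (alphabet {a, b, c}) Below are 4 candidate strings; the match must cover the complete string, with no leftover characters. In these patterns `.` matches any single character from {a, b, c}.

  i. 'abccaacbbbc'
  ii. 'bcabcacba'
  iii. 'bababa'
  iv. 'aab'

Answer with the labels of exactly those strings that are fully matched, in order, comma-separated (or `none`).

iii

i → no match — must start with 'ba'
ii → no match — must start with 'ba'
iii → match
iv → no match — must start with 'ba'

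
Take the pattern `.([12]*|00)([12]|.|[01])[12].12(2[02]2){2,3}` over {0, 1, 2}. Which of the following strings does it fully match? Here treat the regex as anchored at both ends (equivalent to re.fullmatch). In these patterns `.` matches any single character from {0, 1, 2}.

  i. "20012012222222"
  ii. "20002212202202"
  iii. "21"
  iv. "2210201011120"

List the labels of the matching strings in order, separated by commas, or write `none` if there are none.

i, ii

i → match
ii → match
iii → no match — must end with "2"
iv → no match — must end with "2"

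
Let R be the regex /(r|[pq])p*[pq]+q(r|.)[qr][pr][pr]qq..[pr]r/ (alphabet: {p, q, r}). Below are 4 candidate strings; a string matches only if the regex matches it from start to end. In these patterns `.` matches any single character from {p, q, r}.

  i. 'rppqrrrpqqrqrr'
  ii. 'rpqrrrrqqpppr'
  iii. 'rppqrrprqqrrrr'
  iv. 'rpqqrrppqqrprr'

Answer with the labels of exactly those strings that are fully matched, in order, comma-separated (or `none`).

i → match
ii → match
iii → match
iv → match

i, ii, iii, iv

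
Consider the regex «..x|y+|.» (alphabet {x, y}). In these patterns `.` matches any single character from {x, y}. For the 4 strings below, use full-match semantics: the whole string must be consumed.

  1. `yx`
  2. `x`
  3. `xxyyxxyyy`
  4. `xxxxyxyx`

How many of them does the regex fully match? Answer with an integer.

1

1 → no match
2 → match
3 → no match
4 → no match
Total matched: 1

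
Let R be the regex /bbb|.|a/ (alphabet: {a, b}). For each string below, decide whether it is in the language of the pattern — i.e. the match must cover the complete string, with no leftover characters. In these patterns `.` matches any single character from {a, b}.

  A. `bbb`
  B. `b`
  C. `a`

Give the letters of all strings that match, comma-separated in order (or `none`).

A, B, C

A. `bbb` → match
B. `b` → match
C. `a` → match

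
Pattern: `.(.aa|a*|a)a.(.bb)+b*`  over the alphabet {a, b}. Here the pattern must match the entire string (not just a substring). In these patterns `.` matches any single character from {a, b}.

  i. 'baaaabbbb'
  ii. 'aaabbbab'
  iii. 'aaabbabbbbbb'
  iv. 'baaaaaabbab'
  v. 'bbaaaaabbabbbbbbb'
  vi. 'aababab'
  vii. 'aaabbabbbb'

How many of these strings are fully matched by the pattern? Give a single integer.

i → match
ii → no match
iii → no match
iv → no match
v → match
vi → no match
vii → no match
Total matched: 2

2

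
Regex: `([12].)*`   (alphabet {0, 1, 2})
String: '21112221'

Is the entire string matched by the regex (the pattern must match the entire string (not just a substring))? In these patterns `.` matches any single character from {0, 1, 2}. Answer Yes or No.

Yes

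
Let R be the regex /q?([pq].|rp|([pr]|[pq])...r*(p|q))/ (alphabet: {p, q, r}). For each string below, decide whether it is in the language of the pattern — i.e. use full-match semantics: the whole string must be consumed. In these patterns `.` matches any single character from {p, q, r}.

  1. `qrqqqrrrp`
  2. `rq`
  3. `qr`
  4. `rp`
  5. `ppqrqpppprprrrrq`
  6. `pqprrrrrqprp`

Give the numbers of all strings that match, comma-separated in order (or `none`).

1, 3, 4

1 → match
2 → no match
3 → match
4 → match
5 → no match
6 → no match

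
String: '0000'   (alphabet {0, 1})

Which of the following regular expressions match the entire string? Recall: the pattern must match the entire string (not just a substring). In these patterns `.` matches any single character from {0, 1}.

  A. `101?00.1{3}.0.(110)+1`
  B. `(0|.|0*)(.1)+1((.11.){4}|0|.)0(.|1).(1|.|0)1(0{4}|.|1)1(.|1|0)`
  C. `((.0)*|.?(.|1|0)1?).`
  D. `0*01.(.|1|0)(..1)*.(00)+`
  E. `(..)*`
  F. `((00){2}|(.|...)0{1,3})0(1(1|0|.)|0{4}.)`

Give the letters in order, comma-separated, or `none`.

E

A → no match — must start with '10'
B → no match
C → no match
D → no match
E → match
F → no match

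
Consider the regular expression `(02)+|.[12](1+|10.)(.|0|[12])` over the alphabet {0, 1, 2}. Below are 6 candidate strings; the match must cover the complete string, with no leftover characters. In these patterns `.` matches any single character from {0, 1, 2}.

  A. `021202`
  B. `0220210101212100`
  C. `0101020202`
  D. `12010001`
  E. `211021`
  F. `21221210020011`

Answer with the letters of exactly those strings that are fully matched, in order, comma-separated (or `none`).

E

A → no match
B → no match
C → no match
D → no match
E → match
F → no match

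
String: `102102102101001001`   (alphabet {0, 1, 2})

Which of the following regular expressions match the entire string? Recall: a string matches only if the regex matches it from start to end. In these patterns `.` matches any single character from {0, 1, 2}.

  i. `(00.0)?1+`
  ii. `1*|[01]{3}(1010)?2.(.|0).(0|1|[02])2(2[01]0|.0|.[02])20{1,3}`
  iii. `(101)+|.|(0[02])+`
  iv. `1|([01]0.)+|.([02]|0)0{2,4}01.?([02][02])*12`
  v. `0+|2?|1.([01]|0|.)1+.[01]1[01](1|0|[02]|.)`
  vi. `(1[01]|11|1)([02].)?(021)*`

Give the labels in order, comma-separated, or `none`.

i → no match
ii → no match
iii → no match
iv → match
v → no match
vi → no match

iv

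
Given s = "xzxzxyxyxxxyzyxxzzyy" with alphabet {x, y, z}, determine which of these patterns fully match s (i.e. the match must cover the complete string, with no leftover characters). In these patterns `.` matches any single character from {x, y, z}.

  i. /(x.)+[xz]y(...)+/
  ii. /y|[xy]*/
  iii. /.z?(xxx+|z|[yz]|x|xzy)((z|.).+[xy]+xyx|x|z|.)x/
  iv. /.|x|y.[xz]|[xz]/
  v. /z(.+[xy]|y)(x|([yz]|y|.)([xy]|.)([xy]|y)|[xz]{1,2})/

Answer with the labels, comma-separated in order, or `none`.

i

i → match
ii → no match
iii → no match — must end with "x"
iv → no match
v → no match — must start with "z"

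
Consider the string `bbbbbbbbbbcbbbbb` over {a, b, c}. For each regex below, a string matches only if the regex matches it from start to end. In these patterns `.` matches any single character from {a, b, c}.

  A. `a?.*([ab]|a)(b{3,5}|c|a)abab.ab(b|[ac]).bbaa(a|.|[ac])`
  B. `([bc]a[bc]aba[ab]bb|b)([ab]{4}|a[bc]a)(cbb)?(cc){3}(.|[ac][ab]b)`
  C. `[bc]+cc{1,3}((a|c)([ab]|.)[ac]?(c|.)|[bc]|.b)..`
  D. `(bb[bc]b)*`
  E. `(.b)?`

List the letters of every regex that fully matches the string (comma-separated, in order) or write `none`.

A → no match
B → no match
C → no match
D → match
E → no match

D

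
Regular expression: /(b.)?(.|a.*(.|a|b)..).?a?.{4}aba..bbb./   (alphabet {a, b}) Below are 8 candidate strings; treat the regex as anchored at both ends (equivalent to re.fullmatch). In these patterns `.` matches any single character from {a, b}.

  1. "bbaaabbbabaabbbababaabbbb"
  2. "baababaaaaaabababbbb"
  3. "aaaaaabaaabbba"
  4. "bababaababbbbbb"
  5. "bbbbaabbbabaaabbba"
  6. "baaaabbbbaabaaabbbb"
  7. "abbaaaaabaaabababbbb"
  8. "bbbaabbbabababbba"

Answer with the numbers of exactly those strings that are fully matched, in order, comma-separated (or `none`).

1 → no match
2 → match
3 → match
4 → match
5 → match
6 → match
7 → match
8 → match

2, 3, 4, 5, 6, 7, 8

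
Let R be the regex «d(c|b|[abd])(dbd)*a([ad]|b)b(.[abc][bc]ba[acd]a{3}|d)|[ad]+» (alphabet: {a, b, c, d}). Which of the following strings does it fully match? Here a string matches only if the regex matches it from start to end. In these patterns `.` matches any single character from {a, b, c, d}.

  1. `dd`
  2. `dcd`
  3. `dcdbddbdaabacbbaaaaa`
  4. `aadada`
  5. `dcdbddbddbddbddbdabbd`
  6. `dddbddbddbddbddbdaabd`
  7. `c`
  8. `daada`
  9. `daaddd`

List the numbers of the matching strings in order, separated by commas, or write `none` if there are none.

1 → match
2 → no match
3 → match
4 → match
5 → match
6 → match
7 → no match
8 → match
9 → match

1, 3, 4, 5, 6, 8, 9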